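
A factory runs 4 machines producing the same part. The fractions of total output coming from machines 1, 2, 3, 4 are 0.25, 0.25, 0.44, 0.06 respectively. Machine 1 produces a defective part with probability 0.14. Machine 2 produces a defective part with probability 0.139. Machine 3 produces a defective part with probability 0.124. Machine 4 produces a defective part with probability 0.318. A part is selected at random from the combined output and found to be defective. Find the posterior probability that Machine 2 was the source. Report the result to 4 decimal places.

Tabulate prior·likelihood by source: [1] prior 0.25, lik 0.14, product 0.03500; [2] prior 0.25, lik 0.139, product 0.03475; [3] prior 0.44, lik 0.124, product 0.05456; [4] prior 0.06, lik 0.318, product 0.01908.
Normalizing constant = 0.14339; the posterior for Machine 2 is its product over the sum, 0.03475/0.14339 = 0.2423.

Posterior probability ≈ 0.2423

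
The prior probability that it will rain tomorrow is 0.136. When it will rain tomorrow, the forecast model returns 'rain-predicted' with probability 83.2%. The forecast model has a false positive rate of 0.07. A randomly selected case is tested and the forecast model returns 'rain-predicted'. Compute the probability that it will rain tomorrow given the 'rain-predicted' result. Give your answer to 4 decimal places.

P(H | E) ≈ 0.6517

Let H be the event that it will rain tomorrow. P(H) = 0.136, so P(¬H) = 0.864. With E the 'rain-predicted' result, P(E|H) = 0.832 and P(E|¬H) = 0.07.
P(E) = 0.832·0.136 + 0.07·0.864 = 0.11315 + 0.060480 = 0.17363.
By Bayes' theorem, P(H|E) = 0.11315 / 0.17363 = 0.6517.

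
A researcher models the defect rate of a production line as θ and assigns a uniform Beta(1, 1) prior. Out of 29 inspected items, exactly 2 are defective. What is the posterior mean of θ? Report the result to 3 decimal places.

Posterior mean ≈ 0.097

The binomial likelihood is conjugate to the Beta prior: with 2 successes and 27 failures, the posterior is Beta(1+2, 1+27) = Beta(3, 28).
Posterior mean = α/(α+β) = 3/31 = 0.097.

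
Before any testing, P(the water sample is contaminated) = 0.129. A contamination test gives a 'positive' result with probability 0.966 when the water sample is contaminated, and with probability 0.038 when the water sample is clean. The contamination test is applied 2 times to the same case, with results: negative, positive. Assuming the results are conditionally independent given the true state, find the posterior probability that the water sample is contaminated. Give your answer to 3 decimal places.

Let H be the event that the water sample is contaminated; start with P(H) = 0.129. P('positive'|H) = 0.966, P('positive'|¬H) = 0.038.
Update on result 1 ('negative'): P(H) ← 0.034·0.1290 / (0.034·0.1290 + 0.962·0.8710) = 0.0043860/0.84229 = 0.0052.
Update on result 2 ('positive'): P(H) ← 0.966·0.0052 / (0.966·0.0052 + 0.038·0.9948) = 0.0050302/0.042832 = 0.1174.

Posterior P(H) ≈ 0.117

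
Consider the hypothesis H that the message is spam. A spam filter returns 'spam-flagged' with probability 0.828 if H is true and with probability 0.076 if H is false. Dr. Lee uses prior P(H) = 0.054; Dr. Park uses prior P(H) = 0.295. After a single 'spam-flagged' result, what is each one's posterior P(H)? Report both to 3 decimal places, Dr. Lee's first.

Dr. Lee: 0.383; Dr. Park: 0.820

P('+'|H) = 0.828, P('+'|¬H) = 0.076.
Dr. Lee: numerator 0.828·0.054 = 0.044712; evidence = 0.044712+0.076·0.946 = 0.11661; posterior = 0.383.
Dr. Park: numerator 0.828·0.295 = 0.24426; evidence = 0.24426+0.076·0.705 = 0.29784; posterior = 0.820.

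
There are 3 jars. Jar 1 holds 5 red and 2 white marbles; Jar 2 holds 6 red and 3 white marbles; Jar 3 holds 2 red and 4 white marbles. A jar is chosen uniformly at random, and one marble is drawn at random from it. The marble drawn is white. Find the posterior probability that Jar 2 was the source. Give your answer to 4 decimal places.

Tabulate prior·likelihood by source: [1] prior 0.333333, lik 0.2857, product 0.09524; [2] prior 0.333333, lik 0.3333, product 0.1111; [3] prior 0.333333, lik 0.6667, product 0.2222.
Normalizing constant = 0.42857; the posterior for Jar 2 is its product over the sum, 0.1111/0.42857 = 0.2593.

Posterior probability ≈ 0.2593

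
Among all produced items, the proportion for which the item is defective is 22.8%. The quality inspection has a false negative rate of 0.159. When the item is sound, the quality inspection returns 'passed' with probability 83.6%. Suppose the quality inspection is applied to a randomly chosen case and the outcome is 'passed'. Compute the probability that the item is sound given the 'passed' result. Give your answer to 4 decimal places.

P(¬H | E) ≈ 0.9468

Write H for 'the item is defective'. Prior odds H:¬H = 0.228/0.772 = 0.29534. For the 'passed' outcome, the likelihood ratio is 0.159/0.836 = 0.19019.
Posterior odds = 0.29534 × 0.19019 = 0.056171, so P(H|E) = 0.056171/(1+0.056171) = 0.0532. Then P(¬H|E) = 1 − 0.0532 = 0.9468.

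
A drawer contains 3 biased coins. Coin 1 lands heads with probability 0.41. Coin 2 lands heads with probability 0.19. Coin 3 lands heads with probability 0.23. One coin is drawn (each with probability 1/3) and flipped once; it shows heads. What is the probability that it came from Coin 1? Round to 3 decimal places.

Tabulate prior·likelihood by source: [1] prior 0.333333, lik 0.41, product 0.1367; [2] prior 0.333333, lik 0.19, product 0.06333; [3] prior 0.333333, lik 0.23, product 0.07667.
Normalizing constant = 0.27667; the posterior for Coin 1 is its product over the sum, 0.1367/0.27667 = 0.494.

Posterior probability ≈ 0.494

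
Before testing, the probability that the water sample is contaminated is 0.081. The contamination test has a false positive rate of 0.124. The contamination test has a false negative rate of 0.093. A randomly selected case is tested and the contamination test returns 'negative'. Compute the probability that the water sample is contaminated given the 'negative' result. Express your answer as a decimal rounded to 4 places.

Let H be the event that the water sample is contaminated. P(H) = 0.081, so P(¬H) = 0.919. With E the 'negative' result, P(E|H) = 0.093 and P(E|¬H) = 0.876.
P(E) = 0.093·0.081 + 0.876·0.919 = 0.0075330 + 0.80504 = 0.81258.
By Bayes' theorem, P(H|E) = 0.0075330 / 0.81258 = 0.0093.

P(H | E) ≈ 0.0093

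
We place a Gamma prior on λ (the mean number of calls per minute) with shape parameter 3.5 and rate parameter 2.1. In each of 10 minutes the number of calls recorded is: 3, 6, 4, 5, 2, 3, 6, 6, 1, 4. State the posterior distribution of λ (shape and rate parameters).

Posterior: Gamma(shape=43.5, rate=12.1)

Total count ∑xᵢ = 40 over n = 10 minutes.
Gamma is conjugate to the Poisson likelihood: posterior is Gamma(shape = 3.5+40 = 43.5, rate = 2.1+10 = 12.1).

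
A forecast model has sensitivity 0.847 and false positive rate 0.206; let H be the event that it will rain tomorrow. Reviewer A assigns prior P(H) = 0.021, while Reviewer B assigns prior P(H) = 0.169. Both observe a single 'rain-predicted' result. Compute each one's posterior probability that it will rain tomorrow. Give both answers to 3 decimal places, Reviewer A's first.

Reviewer A: 0.081; Reviewer B: 0.455

The likelihood ratio for a 'rain-predicted' result is 0.847/0.206 = 4.1117.
Reviewer A: prior odds 0.021/0.979 = 0.021450; posterior odds 0.088197; posterior probability 0.081.
Reviewer B: prior odds 0.169/0.831 = 0.20337; posterior odds 0.83618; posterior probability 0.455.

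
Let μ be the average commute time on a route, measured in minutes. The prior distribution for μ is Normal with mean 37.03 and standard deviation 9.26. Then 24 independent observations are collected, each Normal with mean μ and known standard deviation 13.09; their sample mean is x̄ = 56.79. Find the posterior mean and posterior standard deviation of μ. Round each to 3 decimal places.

Posterior mean ≈ 55.271; posterior SD ≈ 2.567

Prior precision 1/τ₀² = 1/9.26² = 0.0116621; data precision n/σ² = 24/13.09² = 0.140066.
Posterior precision = 0.0116621 + 0.140066 = 0.151728, giving posterior SD = 1/√0.151728 = 2.567.
Posterior mean = (0.0116621·37.03 + 0.140066·56.79) / 0.151728 = 55.271.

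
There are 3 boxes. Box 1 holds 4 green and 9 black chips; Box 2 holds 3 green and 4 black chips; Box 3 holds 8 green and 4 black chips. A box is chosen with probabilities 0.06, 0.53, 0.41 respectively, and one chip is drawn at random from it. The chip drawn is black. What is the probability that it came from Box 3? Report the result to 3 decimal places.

P(black|Box 1) = 0.6923; P(black|Box 2) = 0.5714; P(black|Box 3) = 0.3333.
Prior × likelihood for each source: 0.06·0.6923=0.04154, 0.53·0.5714=0.3029, 0.41·0.3333=0.1367. Summing gives P(black) = 0.48106.
P(Box 3 | black) = 0.1367 / 0.48106 = 0.284.

Posterior probability ≈ 0.284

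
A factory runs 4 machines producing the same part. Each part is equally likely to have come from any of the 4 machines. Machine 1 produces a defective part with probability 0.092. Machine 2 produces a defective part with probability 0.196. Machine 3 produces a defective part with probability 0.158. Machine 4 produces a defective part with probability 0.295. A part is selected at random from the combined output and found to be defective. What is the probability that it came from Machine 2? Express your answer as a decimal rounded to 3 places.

Posterior probability ≈ 0.265

P(defective|M1) = 0.092; P(defective|M2) = 0.196; P(defective|M3) = 0.158; P(defective|M4) = 0.295.
Prior × likelihood for each source: 0.25·0.092=0.02300, 0.25·0.196=0.04900, 0.25·0.158=0.03950, 0.25·0.295=0.07375. Summing gives P(defective) = 0.18525.
P(Machine 2 | defective) = 0.04900 / 0.18525 = 0.265.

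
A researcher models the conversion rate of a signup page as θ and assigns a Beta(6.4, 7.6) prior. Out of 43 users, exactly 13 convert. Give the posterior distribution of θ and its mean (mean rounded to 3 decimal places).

Posterior: Beta(19.4, 37.6); mean ≈ 0.340

Observing 13 successes and 30 failures updates Beta(6.4, 7.6) by adding the success and failure counts to the two shape parameters: α = 6.4+13 = 19.4, β = 7.6+30 = 37.6.
E[θ | data] = 19.4/(19.4+37.6) = 0.340.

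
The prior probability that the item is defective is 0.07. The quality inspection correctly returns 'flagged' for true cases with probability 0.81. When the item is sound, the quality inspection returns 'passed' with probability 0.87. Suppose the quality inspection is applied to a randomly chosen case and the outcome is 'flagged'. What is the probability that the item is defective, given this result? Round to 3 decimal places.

Write H for 'the item is defective'. Prior odds H:¬H = 0.07/0.93 = 0.075269. For the 'flagged' outcome, the likelihood ratio is 0.81/0.13 = 6.2308.
Posterior odds = 0.075269 × 6.2308 = 0.46898, so P(H|E) = 0.46898/(1+0.46898) = 0.319.

P(H | E) ≈ 0.319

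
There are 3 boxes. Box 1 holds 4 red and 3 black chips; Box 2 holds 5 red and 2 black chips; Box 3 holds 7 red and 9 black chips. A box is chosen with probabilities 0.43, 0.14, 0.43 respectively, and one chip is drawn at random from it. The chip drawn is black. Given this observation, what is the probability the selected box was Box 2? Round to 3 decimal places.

Posterior probability ≈ 0.086

Tabulate prior·likelihood by source: [1] prior 0.43, lik 0.4286, product 0.1843; [2] prior 0.14, lik 0.2857, product 0.04000; [3] prior 0.43, lik 0.5625, product 0.2419.
Normalizing constant = 0.46616; the posterior for Box 2 is its product over the sum, 0.04000/0.46616 = 0.086.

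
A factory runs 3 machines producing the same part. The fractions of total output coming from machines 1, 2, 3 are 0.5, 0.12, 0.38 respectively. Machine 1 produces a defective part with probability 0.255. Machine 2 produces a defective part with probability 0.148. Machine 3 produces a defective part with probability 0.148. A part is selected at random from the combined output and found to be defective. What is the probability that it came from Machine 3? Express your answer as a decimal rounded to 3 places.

Tabulate prior·likelihood by source: [1] prior 0.5, lik 0.255, product 0.1275; [2] prior 0.12, lik 0.148, product 0.01776; [3] prior 0.38, lik 0.148, product 0.05624.
Normalizing constant = 0.20150; the posterior for Machine 3 is its product over the sum, 0.05624/0.20150 = 0.279.

Posterior probability ≈ 0.279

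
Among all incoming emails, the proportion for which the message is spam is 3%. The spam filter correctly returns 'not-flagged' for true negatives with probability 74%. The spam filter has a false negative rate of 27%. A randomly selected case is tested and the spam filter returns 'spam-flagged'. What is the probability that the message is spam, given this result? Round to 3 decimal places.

Write H for 'the message is spam'. Prior odds H:¬H = 0.03/0.97 = 0.030928. For the 'spam-flagged' outcome, the likelihood ratio is 0.73/0.26 = 2.8077.
Posterior odds = 0.030928 × 2.8077 = 0.086836, so P(H|E) = 0.086836/(1+0.086836) = 0.080.

P(H | E) ≈ 0.080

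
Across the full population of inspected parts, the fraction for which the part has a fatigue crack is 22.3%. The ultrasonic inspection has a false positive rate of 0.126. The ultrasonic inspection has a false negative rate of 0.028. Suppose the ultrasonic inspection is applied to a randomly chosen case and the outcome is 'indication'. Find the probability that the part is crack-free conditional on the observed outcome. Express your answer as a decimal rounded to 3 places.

P(¬H | E) ≈ 0.311

Let H be the event that the part has a fatigue crack. P(H) = 0.223, so P(¬H) = 0.777. With E the 'indication' result, P(E|H) = 0.972 and P(E|¬H) = 0.126.
P(E) = 0.972·0.223 + 0.126·0.777 = 0.21676 + 0.097902 = 0.31466.
By Bayes' theorem, P(H|E) = 0.21676 / 0.31466 = 0.689. Hence P(¬H|E) = 1 − 0.689 = 0.311.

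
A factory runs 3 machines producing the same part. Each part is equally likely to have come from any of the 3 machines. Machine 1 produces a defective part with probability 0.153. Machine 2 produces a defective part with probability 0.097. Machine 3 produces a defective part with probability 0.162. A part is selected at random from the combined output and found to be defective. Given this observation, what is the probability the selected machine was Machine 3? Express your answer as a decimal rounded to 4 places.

P(defective|M1) = 0.153; P(defective|M2) = 0.097; P(defective|M3) = 0.162.
Prior × likelihood for each source: 0.333333·0.153=0.05100, 0.333333·0.097=0.03233, 0.333333·0.162=0.05400. Summing gives P(defective) = 0.13733.
P(Machine 3 | defective) = 0.05400 / 0.13733 = 0.3932.

Posterior probability ≈ 0.3932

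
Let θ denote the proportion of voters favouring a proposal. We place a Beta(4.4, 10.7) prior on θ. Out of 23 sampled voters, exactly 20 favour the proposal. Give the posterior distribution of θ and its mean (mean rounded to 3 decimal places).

The binomial likelihood is conjugate to the Beta prior: with 20 successes and 3 failures, the posterior is Beta(4.4+20, 10.7+3) = Beta(24.4, 13.7).
Posterior mean = α/(α+β) = 24.4/38.1 = 0.640.

Posterior: Beta(24.4, 13.7); mean ≈ 0.640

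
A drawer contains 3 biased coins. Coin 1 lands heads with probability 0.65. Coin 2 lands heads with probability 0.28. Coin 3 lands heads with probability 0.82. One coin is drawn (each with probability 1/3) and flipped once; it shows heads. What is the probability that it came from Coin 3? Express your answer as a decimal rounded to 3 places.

Tabulate prior·likelihood by source: [1] prior 0.333333, lik 0.65, product 0.2167; [2] prior 0.333333, lik 0.28, product 0.09333; [3] prior 0.333333, lik 0.82, product 0.2733.
Normalizing constant = 0.58333; the posterior for Coin 3 is its product over the sum, 0.2733/0.58333 = 0.469.

Posterior probability ≈ 0.469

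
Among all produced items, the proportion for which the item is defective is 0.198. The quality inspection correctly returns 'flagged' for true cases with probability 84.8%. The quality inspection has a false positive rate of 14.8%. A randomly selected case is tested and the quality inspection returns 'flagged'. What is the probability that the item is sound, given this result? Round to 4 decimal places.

P(¬H | E) ≈ 0.4142

Let H be the event that the item is defective. P(H) = 0.198, so P(¬H) = 0.802. With E the 'flagged' result, P(E|H) = 0.848 and P(E|¬H) = 0.148.
P(E) = 0.848·0.198 + 0.148·0.802 = 0.16790 + 0.11870 = 0.28660.
By Bayes' theorem, P(H|E) = 0.16790 / 0.28660 = 0.5858. Hence P(¬H|E) = 1 − 0.5858 = 0.4142.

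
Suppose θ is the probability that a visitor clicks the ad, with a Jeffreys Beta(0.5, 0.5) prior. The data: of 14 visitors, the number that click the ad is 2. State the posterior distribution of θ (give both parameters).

The binomial likelihood is conjugate to the Beta prior: with 2 successes and 12 failures, the posterior is Beta(0.5+2, 0.5+12) = Beta(2.5, 12.5).

Posterior: Beta(2.5, 12.5)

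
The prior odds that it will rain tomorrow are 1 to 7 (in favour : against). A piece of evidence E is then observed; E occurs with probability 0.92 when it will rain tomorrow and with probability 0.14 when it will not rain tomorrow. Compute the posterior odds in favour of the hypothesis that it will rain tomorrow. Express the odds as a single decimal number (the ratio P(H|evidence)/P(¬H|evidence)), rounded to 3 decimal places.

Posterior odds ≈ 0.939

Prior odds = 1/7 = 0.14286. In log-odds, ln(0.14286) = -1.9459.
Add log likelihood ratio: ln(6.5714) = 1.8827.
Posterior log-odds = -0.063179, so posterior odds = exp(-0.063179) = 0.93878.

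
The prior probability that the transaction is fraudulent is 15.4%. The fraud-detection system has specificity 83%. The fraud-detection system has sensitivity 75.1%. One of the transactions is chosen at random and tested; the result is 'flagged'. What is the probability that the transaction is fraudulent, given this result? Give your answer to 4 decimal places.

P(H | E) ≈ 0.4457

Let H be the event that the transaction is fraudulent. P(H) = 0.154, so P(¬H) = 0.846. With E the 'flagged' result, P(E|H) = 0.751 and P(E|¬H) = 0.17.
P(E) = 0.751·0.154 + 0.17·0.846 = 0.11565 + 0.14382 = 0.25947.
By Bayes' theorem, P(H|E) = 0.11565 / 0.25947 = 0.4457.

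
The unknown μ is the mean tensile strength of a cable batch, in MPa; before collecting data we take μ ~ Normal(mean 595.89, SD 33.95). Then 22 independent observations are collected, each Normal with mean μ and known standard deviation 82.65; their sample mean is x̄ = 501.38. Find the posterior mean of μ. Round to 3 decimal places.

Prior precision 1/τ₀² = 1/33.95² = 0.00086760; data precision n/σ² = 22/82.65² = 0.00322060.
Posterior precision = 0.00086760 + 0.00322060 = 0.00408820.
Posterior mean = (0.00086760·595.89 + 0.00322060·501.38) / 0.00408820 = 521.437.

Posterior mean ≈ 521.437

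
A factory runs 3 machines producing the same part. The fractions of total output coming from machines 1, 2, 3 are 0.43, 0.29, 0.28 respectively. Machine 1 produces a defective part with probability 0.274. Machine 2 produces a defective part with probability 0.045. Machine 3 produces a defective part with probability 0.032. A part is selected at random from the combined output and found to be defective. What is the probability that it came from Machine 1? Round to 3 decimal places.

Tabulate prior·likelihood by source: [1] prior 0.43, lik 0.274, product 0.1178; [2] prior 0.29, lik 0.045, product 0.01305; [3] prior 0.28, lik 0.032, product 0.008960.
Normalizing constant = 0.13983; the posterior for Machine 1 is its product over the sum, 0.1178/0.13983 = 0.843.

Posterior probability ≈ 0.843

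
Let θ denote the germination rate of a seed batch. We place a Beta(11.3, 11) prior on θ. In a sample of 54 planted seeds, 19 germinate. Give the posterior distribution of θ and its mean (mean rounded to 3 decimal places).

Posterior: Beta(30.3, 46); mean ≈ 0.397

Observing 19 successes and 35 failures updates Beta(11.3, 11) by adding the success and failure counts to the two shape parameters: α = 11.3+19 = 30.3, β = 11+35 = 46.
Posterior mean = α/(α+β) = 30.3/76.3 = 0.397.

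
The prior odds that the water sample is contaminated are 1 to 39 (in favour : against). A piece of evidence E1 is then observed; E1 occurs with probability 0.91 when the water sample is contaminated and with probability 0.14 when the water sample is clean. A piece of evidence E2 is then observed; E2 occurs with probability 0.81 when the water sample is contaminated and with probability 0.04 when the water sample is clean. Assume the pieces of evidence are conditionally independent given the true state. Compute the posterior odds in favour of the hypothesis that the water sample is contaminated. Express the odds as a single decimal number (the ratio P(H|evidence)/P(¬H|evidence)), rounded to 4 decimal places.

Posterior odds ≈ 3.3750

Prior odds = 1/39 = 0.025641. In log-odds, ln(0.025641) = -3.6636.
Add log likelihood ratios: ln(6.5000) + ln(20.250) = 4.8800.
Posterior log-odds = 1.2164, so posterior odds = exp(1.2164) = 3.3750.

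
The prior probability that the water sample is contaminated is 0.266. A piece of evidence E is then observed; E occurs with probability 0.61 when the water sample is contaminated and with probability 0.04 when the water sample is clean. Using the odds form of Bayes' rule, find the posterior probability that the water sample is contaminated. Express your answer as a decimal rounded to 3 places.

Posterior probability ≈ 0.847

Prior odds = 0.266/(1−0.266) = 0.36240.
Likelihood ratio for E = 0.61/0.04 = 15.250.
Posterior odds = prior odds × LR = 5.5266.
Posterior probability = odds/(1+odds) = 5.5266/6.5266 = 0.847.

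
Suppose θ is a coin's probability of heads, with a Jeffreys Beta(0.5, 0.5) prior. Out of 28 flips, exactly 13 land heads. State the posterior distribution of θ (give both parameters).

The binomial likelihood is conjugate to the Beta prior: with 13 successes and 15 failures, the posterior is Beta(0.5+13, 0.5+15) = Beta(13.5, 15.5).

Posterior: Beta(13.5, 15.5)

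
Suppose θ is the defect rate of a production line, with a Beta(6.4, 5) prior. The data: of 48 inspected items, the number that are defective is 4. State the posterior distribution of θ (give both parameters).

Observing 4 successes and 44 failures updates Beta(6.4, 5) by adding the success and failure counts to the two shape parameters: α = 6.4+4 = 10.4, β = 5+44 = 49.

Posterior: Beta(10.4, 49)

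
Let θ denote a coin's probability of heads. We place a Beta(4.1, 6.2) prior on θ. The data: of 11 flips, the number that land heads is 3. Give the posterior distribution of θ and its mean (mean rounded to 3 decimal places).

Posterior: Beta(7.1, 14.2); mean ≈ 0.333

The binomial likelihood is conjugate to the Beta prior: with 3 successes and 8 failures, the posterior is Beta(4.1+3, 6.2+8) = Beta(7.1, 14.2).
E[θ | data] = 7.1/(7.1+14.2) = 0.333.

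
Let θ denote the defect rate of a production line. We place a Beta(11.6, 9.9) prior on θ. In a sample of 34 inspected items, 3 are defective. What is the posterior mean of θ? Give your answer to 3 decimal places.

Posterior mean ≈ 0.263

The binomial likelihood is conjugate to the Beta prior: with 3 successes and 31 failures, the posterior is Beta(11.6+3, 9.9+31) = Beta(14.6, 40.9).
E[θ | data] = 14.6/(14.6+40.9) = 0.263.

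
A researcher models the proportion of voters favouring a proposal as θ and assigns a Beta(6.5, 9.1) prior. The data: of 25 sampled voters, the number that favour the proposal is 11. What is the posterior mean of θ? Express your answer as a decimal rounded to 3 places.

Posterior mean ≈ 0.431

The binomial likelihood is conjugate to the Beta prior: with 11 successes and 14 failures, the posterior is Beta(6.5+11, 9.1+14) = Beta(17.5, 23.1).
Posterior mean = α/(α+β) = 17.5/40.6 = 0.431.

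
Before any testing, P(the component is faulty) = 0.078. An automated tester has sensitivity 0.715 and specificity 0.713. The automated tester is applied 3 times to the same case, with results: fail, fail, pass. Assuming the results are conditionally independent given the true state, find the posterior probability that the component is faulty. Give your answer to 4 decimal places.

Posterior P(H) ≈ 0.1735

Let H be the event that the component is faulty; start with P(H) = 0.078. P('fail'|H) = 0.715, P('fail'|¬H) = 0.287.
Update on result 1 ('fail'): P(H) ← 0.715·0.0780 / (0.715·0.0780 + 0.287·0.9220) = 0.055770/0.32038 = 0.1741.
Update on result 2 ('fail'): P(H) ← 0.715·0.1741 / (0.715·0.1741 + 0.287·0.8259) = 0.12446/0.36150 = 0.3443.
Update on result 3 ('pass'): P(H) ← 0.285·0.3443 / (0.285·0.3443 + 0.713·0.6557) = 0.098123/0.56564 = 0.1735.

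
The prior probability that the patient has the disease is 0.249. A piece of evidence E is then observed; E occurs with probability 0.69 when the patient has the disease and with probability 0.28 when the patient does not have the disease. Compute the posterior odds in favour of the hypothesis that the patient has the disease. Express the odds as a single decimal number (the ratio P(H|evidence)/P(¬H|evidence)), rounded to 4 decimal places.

Posterior odds ≈ 0.8171

Prior odds = 0.249/(1−0.249) = 0.33156.
Likelihood ratio for E = 0.69/0.28 = 2.4643.
Posterior odds = prior odds × LR = 0.81705.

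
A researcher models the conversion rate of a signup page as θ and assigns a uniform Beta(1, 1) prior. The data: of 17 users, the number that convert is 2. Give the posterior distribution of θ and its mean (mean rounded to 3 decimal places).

The binomial likelihood is conjugate to the Beta prior: with 2 successes and 15 failures, the posterior is Beta(1+2, 1+15) = Beta(3, 16).
Posterior mean = α/(α+β) = 3/19 = 0.158.

Posterior: Beta(3, 16); mean ≈ 0.158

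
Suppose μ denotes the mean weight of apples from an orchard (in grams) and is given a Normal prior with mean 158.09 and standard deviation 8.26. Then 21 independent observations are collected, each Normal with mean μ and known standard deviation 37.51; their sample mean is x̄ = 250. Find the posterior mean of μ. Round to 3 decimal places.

Posterior mean ≈ 204.462

Prior precision 1/τ₀² = 1/8.26² = 0.0146568; data precision n/σ² = 21/37.51² = 0.0149254.
Posterior precision = 0.0146568 + 0.0149254 = 0.0295822.
Posterior mean = (0.0146568·158.09 + 0.0149254·250) / 0.0295822 = 204.462.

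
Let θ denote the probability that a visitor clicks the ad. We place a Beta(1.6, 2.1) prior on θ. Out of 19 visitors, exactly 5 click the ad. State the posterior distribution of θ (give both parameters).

Posterior: Beta(6.6, 16.1)

Observing 5 successes and 14 failures updates Beta(1.6, 2.1) by adding the success and failure counts to the two shape parameters: α = 1.6+5 = 6.6, β = 2.1+14 = 16.1.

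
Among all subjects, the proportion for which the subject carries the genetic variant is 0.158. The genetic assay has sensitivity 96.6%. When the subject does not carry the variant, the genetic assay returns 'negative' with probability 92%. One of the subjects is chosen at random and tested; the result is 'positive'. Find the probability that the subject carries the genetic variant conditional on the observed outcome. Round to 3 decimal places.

P(H | E) ≈ 0.694

Write H for 'the subject carries the genetic variant'. Prior odds H:¬H = 0.158/0.842 = 0.18765. For the 'positive' outcome, the likelihood ratio is 0.966/0.08 = 12.075.
Posterior odds = 0.18765 × 12.075 = 2.2659, so P(H|E) = 2.2659/(1+2.2659) = 0.694.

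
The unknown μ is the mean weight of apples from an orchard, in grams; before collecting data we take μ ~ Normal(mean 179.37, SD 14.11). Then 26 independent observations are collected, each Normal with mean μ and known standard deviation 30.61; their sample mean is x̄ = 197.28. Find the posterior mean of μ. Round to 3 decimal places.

Posterior mean ≈ 194.535

With known σ, the Normal prior is conjugate. Weight on the data is w = (n/σ²)/(n/σ² + 1/τ₀²) = 0.0277490/(0.0277490+0.00502280) = 0.84673.
Posterior mean = w·x̄ + (1−w)·μ₀ = 0.84673·197.28 + 0.15327·179.37 = 194.535.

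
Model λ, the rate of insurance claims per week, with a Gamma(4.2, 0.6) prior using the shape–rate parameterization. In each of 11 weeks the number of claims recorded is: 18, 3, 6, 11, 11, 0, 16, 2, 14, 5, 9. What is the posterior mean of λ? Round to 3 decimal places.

The Poisson likelihood adds the total count to the shape and the number of exposure periods to the rate. Here ∑xᵢ = 95 and n = 11, so shape 4.2→99.2 and rate 0.6→11.6.
E[λ | data] = 99.2/11.6 = 8.552.

Posterior mean ≈ 8.552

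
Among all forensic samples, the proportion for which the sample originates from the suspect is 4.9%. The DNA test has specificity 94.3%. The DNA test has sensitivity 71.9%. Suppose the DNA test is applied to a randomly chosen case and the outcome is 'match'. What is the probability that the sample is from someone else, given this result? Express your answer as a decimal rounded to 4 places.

P(¬H | E) ≈ 0.6061

Write H for 'the sample originates from the suspect'. Prior odds H:¬H = 0.049/0.951 = 0.051525. For the 'match' outcome, the likelihood ratio is 0.719/0.057 = 12.614.
Posterior odds = 0.051525 × 12.614 = 0.64993, so P(H|E) = 0.64993/(1+0.64993) = 0.3939. Then P(¬H|E) = 1 − 0.3939 = 0.6061.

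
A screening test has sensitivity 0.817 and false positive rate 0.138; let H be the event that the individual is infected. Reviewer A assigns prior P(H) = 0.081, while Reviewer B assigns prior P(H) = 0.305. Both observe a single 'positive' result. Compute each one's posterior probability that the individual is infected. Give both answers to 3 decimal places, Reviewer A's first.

Reviewer A: 0.343; Reviewer B: 0.722

P('+'|H) = 0.817, P('+'|¬H) = 0.138.
Reviewer A: numerator 0.817·0.081 = 0.066177; evidence = 0.066177+0.138·0.919 = 0.19300; posterior = 0.343.
Reviewer B: numerator 0.817·0.305 = 0.24918; evidence = 0.24918+0.138·0.695 = 0.34510; posterior = 0.722.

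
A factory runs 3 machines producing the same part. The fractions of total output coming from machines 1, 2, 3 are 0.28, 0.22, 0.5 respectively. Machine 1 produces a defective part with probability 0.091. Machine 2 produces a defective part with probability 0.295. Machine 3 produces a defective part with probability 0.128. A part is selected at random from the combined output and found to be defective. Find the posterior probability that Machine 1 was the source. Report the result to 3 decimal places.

P(defective|M1) = 0.091; P(defective|M2) = 0.295; P(defective|M3) = 0.128.
Prior × likelihood for each source: 0.28·0.091=0.02548, 0.22·0.295=0.06490, 0.5·0.128=0.06400. Summing gives P(defective) = 0.15438.
P(Machine 1 | defective) = 0.02548 / 0.15438 = 0.165.

Posterior probability ≈ 0.165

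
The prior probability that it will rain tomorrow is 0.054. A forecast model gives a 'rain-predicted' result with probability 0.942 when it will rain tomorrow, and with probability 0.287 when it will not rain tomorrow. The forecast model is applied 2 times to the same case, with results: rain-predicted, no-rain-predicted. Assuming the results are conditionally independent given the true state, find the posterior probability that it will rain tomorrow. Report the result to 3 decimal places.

Let H be the event that it will rain tomorrow; start with P(H) = 0.054. P('rain-predicted'|H) = 0.942, P('rain-predicted'|¬H) = 0.287.
Update on result 1 ('rain-predicted'): P(H) ← 0.942·0.0540 / (0.942·0.0540 + 0.287·0.9460) = 0.050868/0.32237 = 0.1578.
Update on result 2 ('no-rain-predicted'): P(H) ← 0.058·0.1578 / (0.058·0.1578 + 0.713·0.8422) = 0.0091520/0.60965 = 0.0150.

Posterior P(H) ≈ 0.015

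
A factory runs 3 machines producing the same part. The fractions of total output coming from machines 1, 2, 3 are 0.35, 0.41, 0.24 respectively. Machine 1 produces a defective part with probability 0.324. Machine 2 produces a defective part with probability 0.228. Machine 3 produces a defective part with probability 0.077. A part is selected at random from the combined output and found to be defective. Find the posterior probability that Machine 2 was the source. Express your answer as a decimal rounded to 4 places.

Posterior probability ≈ 0.4148

P(defective|M1) = 0.324; P(defective|M2) = 0.228; P(defective|M3) = 0.077.
Prior × likelihood for each source: 0.35·0.324=0.1134, 0.41·0.228=0.09348, 0.24·0.077=0.01848. Summing gives P(defective) = 0.22536.
P(Machine 2 | defective) = 0.09348 / 0.22536 = 0.4148.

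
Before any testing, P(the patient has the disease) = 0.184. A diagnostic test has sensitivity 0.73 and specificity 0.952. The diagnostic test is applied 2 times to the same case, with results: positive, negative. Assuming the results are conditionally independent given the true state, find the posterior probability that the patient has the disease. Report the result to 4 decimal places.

With H the event that the patient has the disease, the joint likelihood of the observed sequence is P(data|H) = 0.73·0.27 = 0.19710 and P(data|¬H) = 0.048·0.952 = 0.045696.
Bayes: P(H|data) = 0.184·0.19710 / (0.184·0.19710 + 0.816·0.045696) = 0.036266/0.073554 = 0.4931.

Posterior P(H) ≈ 0.4931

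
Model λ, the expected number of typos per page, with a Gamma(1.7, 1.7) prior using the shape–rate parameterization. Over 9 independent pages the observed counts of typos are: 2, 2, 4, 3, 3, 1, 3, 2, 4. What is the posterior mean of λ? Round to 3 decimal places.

Posterior mean ≈ 2.402

Total count ∑xᵢ = 24 over n = 9 pages.
Gamma is conjugate to the Poisson likelihood: posterior is Gamma(shape = 1.7+24 = 25.7, rate = 1.7+9 = 10.7).
Posterior mean = shape/rate = 25.7/10.7 = 2.402.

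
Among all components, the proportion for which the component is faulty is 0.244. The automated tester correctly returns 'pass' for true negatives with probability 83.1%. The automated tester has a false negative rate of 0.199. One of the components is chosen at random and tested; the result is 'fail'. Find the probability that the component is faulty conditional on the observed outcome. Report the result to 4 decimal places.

P(H | E) ≈ 0.6047

Write H for 'the component is faulty'. Prior odds H:¬H = 0.244/0.756 = 0.32275. For the 'fail' outcome, the likelihood ratio is 0.801/0.169 = 4.7396.
Posterior odds = 0.32275 × 4.7396 = 1.5297, so P(H|E) = 1.5297/(1+1.5297) = 0.6047.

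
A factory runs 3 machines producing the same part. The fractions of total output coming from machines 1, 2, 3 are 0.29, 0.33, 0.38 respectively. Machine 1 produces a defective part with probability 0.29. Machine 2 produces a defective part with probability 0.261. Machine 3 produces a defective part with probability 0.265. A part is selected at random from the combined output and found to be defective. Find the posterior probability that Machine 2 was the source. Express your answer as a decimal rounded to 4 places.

Posterior probability ≈ 0.3179

Tabulate prior·likelihood by source: [1] prior 0.29, lik 0.29, product 0.08410; [2] prior 0.33, lik 0.261, product 0.08613; [3] prior 0.38, lik 0.265, product 0.1007.
Normalizing constant = 0.27093; the posterior for Machine 2 is its product over the sum, 0.08613/0.27093 = 0.3179.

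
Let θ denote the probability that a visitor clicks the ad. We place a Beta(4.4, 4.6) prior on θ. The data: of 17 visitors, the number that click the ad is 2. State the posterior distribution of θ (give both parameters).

Posterior: Beta(6.4, 19.6)

The binomial likelihood is conjugate to the Beta prior: with 2 successes and 15 failures, the posterior is Beta(4.4+2, 4.6+15) = Beta(6.4, 19.6).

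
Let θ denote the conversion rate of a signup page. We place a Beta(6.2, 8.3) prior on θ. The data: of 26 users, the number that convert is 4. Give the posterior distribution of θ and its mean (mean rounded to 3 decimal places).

The binomial likelihood is conjugate to the Beta prior: with 4 successes and 22 failures, the posterior is Beta(6.2+4, 8.3+22) = Beta(10.2, 30.3).
E[θ | data] = 10.2/(10.2+30.3) = 0.252.

Posterior: Beta(10.2, 30.3); mean ≈ 0.252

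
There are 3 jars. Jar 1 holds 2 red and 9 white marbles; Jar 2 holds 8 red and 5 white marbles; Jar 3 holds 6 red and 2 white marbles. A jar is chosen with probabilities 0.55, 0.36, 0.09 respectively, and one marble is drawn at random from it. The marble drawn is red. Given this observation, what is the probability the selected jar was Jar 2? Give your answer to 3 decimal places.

Tabulate prior·likelihood by source: [1] prior 0.55, lik 0.1818, product 0.1000; [2] prior 0.36, lik 0.6154, product 0.2215; [3] prior 0.09, lik 0.75, product 0.06750.
Normalizing constant = 0.38904; the posterior for Jar 2 is its product over the sum, 0.2215/0.38904 = 0.569.

Posterior probability ≈ 0.569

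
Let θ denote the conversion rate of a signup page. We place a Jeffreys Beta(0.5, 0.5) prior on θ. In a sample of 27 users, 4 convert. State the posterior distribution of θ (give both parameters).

Posterior: Beta(4.5, 23.5)

The binomial likelihood is conjugate to the Beta prior: with 4 successes and 23 failures, the posterior is Beta(0.5+4, 0.5+23) = Beta(4.5, 23.5).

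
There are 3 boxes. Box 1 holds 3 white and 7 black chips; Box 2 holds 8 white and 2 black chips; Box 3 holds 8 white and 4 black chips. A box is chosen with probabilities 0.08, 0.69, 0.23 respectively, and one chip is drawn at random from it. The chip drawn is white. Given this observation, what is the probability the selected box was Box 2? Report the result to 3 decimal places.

Tabulate prior·likelihood by source: [1] prior 0.08, lik 0.3, product 0.02400; [2] prior 0.69, lik 0.8, product 0.5520; [3] prior 0.23, lik 0.6667, product 0.1533.
Normalizing constant = 0.72933; the posterior for Box 2 is its product over the sum, 0.5520/0.72933 = 0.757.

Posterior probability ≈ 0.757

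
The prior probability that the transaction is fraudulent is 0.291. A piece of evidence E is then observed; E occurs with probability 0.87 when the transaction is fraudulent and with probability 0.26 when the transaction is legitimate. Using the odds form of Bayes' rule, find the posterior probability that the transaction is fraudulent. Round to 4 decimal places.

Posterior probability ≈ 0.5787

Prior odds = 0.291/(1−0.291) = 0.41044.
Likelihood ratio for E = 0.87/0.26 = 3.3462.
Posterior odds = prior odds × LR = 1.3734.
Posterior probability = odds/(1+odds) = 1.3734/2.3734 = 0.5787.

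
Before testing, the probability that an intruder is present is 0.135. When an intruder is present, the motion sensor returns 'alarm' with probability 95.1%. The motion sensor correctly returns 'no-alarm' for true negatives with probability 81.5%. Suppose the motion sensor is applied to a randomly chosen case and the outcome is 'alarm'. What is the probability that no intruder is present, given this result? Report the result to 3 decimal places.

P(¬H | E) ≈ 0.555

Write H for 'an intruder is present'. Prior odds H:¬H = 0.135/0.865 = 0.15607. For the 'alarm' outcome, the likelihood ratio is 0.951/0.185 = 5.1405.
Posterior odds = 0.15607 × 5.1405 = 0.80228, so P(H|E) = 0.80228/(1+0.80228) = 0.445. Then P(¬H|E) = 1 − 0.445 = 0.555.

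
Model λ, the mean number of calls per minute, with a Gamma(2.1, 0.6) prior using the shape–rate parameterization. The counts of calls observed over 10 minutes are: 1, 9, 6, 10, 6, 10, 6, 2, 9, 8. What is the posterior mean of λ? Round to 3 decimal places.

Posterior mean ≈ 6.519

Total count ∑xᵢ = 67 over n = 10 minutes.
Gamma is conjugate to the Poisson likelihood: posterior is Gamma(shape = 2.1+67 = 69.1, rate = 0.6+10 = 10.6).
E[λ | data] = 69.1/10.6 = 6.519.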